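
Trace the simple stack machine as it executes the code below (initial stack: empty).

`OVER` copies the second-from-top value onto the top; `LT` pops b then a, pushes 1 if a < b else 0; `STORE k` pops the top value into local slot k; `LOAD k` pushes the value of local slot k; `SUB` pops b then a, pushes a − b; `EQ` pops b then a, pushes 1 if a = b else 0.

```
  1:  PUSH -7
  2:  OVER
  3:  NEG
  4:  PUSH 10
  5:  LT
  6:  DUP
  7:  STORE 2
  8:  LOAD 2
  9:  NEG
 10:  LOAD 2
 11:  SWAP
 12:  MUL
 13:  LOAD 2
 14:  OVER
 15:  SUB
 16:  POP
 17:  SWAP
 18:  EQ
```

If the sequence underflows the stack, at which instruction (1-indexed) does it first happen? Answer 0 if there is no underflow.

2

PUSH -7  -7
OVER  — needs 2 operands, stack has 1 → underflow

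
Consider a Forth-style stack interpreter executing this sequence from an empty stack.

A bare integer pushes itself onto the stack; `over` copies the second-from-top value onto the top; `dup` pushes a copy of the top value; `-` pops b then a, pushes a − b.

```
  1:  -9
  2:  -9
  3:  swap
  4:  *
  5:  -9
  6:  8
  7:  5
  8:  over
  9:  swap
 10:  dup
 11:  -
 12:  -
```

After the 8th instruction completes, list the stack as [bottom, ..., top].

[81, -9, 8, 5, 8]

-9    -9
-9    -9 -9
swap  -9 -9
*     81
-9    81 -9
8     81 -9 8
5     81 -9 8 5
over  81 -9 8 5 8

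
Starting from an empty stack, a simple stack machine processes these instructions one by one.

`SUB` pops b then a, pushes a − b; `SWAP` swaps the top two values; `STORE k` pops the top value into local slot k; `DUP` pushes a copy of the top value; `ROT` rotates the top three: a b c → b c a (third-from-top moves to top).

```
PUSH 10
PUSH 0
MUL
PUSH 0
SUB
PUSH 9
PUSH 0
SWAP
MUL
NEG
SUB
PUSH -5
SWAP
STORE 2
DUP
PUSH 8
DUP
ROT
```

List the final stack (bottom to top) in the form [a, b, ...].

PUSH 10 -> [10]
PUSH 0  -> [10, 0]
MUL     -> [0]
PUSH 0  -> [0, 0]
SUB     -> [0]
PUSH 9  -> [0, 9]
PUSH 0  -> [0, 9, 0]
SWAP    -> [0, 0, 9]
MUL     -> [0, 0]
NEG     -> [0, 0]
SUB     -> [0]
PUSH -5 -> [0, -5]
SWAP    -> [-5, 0]
STORE 2 -> [-5]
DUP     -> [-5, -5]
PUSH 8  -> [-5, -5, 8]
DUP     -> [-5, -5, 8, 8]
ROT     -> [-5, 8, 8, -5]

[-5, 8, 8, -5]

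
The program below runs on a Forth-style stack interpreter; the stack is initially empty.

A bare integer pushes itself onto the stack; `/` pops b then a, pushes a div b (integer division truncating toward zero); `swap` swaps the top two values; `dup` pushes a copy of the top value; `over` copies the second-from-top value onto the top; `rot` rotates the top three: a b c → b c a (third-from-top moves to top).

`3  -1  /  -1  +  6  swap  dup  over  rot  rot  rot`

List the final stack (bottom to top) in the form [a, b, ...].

3    : 3
-1   : 3 -1
/    : -3
-1   : -3 -1
+    : -4
6    : -4 6
swap : 6 -4
dup  : 6 -4 -4
over : 6 -4 -4 -4
rot  : 6 -4 -4 -4
rot  : 6 -4 -4 -4
rot  : 6 -4 -4 -4

[6, -4, -4, -4]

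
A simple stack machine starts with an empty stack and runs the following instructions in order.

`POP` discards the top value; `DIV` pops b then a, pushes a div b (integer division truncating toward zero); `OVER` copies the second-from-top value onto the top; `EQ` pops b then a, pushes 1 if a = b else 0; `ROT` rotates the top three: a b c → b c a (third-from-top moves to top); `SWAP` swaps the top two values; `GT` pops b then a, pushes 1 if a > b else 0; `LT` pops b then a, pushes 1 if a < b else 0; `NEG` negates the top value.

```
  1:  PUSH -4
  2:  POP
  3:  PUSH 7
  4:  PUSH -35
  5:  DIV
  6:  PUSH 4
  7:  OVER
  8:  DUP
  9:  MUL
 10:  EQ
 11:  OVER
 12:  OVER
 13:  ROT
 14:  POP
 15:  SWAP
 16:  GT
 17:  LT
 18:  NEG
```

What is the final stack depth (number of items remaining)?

PUSH -4  -> [-4]
POP      -> []
PUSH 7   -> [7]
PUSH -35 -> [7, -35]
DIV      -> [0]
PUSH 4   -> [0, 4]
OVER     -> [0, 4, 0]
DUP      -> [0, 4, 0, 0]
MUL      -> [0, 4, 0]
EQ       -> [0, 0]
OVER     -> [0, 0, 0]
OVER     -> [0, 0, 0, 0]
ROT      -> [0, 0, 0, 0]
POP      -> [0, 0, 0]
SWAP     -> [0, 0, 0]
GT       -> [0, 0]
LT       -> [0]
NEG      -> [0]

1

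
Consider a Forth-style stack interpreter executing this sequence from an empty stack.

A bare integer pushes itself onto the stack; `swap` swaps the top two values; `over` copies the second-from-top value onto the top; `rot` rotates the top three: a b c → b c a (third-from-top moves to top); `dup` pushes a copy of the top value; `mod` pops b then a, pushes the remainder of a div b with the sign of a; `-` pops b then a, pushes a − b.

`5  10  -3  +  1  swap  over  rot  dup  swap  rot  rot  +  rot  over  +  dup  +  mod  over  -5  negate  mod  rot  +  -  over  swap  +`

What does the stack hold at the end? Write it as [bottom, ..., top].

5      : 5
10     : 5 10
-3     : 5 10 -3
+      : 5 7
1      : 5 7 1
swap   : 5 1 7
over   : 5 1 7 1
rot    : 5 7 1 1
dup    : 5 7 1 1 1
swap   : 5 7 1 1 1
rot    : 5 7 1 1 1
rot    : 5 7 1 1 1
+      : 5 7 1 2
rot    : 5 1 2 7
over   : 5 1 2 7 2
+      : 5 1 2 9
dup    : 5 1 2 9 9
+      : 5 1 2 18
mod    : 5 1 2
over   : 5 1 2 1
-5     : 5 1 2 1 -5
negate : 5 1 2 1 5
mod    : 5 1 2 1
rot    : 5 2 1 1
+      : 5 2 2
-      : 5 0
over   : 5 0 5
swap   : 5 5 0
+      : 5 5

[5, 5]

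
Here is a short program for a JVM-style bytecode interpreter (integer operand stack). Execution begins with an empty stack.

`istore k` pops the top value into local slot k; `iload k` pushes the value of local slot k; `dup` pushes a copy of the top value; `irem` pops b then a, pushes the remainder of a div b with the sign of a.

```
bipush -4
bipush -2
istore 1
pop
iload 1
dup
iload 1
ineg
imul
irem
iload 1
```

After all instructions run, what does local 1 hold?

bipush -4 → [-4]
bipush -2 → [-4, -2]
istore 1  → [-4]
pop       → []
iload 1   → [-2]
dup       → [-2, -2]
iload 1   → [-2, -2, -2]
ineg      → [-2, -2, 2]
imul      → [-2, -4]
irem      → [-2]
iload 1   → [-2, -2]

-2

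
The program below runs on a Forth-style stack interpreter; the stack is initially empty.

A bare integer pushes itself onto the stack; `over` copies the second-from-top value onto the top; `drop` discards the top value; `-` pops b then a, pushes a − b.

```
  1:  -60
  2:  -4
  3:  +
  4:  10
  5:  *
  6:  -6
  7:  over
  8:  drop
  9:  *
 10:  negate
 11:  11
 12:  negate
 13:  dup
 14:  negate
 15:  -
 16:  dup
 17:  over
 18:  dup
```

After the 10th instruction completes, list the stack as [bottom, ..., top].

-60    : -60
-4     : -60 -4
+      : -64
10     : -64 10
*      : -640
-6     : -640 -6
over   : -640 -6 -640
drop   : -640 -6
*      : 3840
negate : -3840

[-3840]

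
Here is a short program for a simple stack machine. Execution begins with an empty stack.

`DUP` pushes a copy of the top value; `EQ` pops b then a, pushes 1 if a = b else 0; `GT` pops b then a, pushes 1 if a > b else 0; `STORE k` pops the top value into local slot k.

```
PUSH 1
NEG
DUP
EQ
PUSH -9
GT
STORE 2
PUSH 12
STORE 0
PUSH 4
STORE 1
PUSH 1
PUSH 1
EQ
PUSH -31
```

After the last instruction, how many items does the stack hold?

PUSH 1   -> 1
NEG      -> -1
DUP      -> -1 -1
EQ       -> 1
PUSH -9  -> 1 -9
GT       -> 1
STORE 2  -> (empty)
PUSH 12  -> 12
STORE 0  -> (empty)
PUSH 4   -> 4
STORE 1  -> (empty)
PUSH 1   -> 1
PUSH 1   -> 1 1
EQ       -> 1
PUSH -31 -> 1 -31

2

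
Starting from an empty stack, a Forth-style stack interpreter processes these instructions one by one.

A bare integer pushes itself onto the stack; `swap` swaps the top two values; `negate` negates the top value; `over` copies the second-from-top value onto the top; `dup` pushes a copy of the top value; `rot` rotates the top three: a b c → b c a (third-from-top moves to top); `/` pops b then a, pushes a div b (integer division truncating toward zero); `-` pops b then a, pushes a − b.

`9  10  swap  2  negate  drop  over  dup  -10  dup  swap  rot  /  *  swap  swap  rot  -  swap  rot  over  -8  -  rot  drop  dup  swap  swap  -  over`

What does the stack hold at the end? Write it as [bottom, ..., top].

9      → 9
10     → 9 10
swap   → 10 9
2      → 10 9 2
negate → 10 9 -2
drop   → 10 9
over   → 10 9 10
dup    → 10 9 10 10
-10    → 10 9 10 10 -10
dup    → 10 9 10 10 -10 -10
swap   → 10 9 10 10 -10 -10
rot    → 10 9 10 -10 -10 10
/      → 10 9 10 -10 -1
*      → 10 9 10 10
swap   → 10 9 10 10
swap   → 10 9 10 10
rot    → 10 10 10 9
-      → 10 10 1
swap   → 10 1 10
rot    → 1 10 10
over   → 1 10 10 10
-8     → 1 10 10 10 -8
-      → 1 10 10 18
rot    → 1 10 18 10
drop   → 1 10 18
dup    → 1 10 18 18
swap   → 1 10 18 18
swap   → 1 10 18 18
-      → 1 10 0
over   → 1 10 0 10

[1, 10, 0, 10]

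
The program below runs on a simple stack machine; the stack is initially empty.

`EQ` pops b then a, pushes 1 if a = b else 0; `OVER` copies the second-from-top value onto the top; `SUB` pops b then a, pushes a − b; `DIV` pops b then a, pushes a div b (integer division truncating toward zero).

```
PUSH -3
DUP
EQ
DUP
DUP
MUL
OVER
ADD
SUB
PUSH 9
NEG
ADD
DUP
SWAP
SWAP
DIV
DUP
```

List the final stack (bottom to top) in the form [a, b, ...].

[1, 1]

PUSH -3 → [-3]
DUP     → [-3, -3]
EQ      → [1]
DUP     → [1, 1]
DUP     → [1, 1, 1]
MUL     → [1, 1]
OVER    → [1, 1, 1]
ADD     → [1, 2]
SUB     → [-1]
PUSH 9  → [-1, 9]
NEG     → [-1, -9]
ADD     → [-10]
DUP     → [-10, -10]
SWAP    → [-10, -10]
SWAP    → [-10, -10]
DIV     → [1]
DUP     → [1, 1]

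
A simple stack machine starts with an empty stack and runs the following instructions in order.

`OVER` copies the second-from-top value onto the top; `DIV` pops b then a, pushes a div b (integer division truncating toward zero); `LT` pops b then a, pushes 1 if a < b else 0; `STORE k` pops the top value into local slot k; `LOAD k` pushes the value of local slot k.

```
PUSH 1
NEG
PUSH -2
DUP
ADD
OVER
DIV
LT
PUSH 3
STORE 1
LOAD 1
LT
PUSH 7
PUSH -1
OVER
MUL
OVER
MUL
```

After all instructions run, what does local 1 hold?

3

PUSH 1  : [1]
NEG     : [-1]
PUSH -2 : [-1, -2]
DUP     : [-1, -2, -2]
ADD     : [-1, -4]
OVER    : [-1, -4, -1]
DIV     : [-1, 4]
LT      : [1]
PUSH 3  : [1, 3]
STORE 1 : [1]
LOAD 1  : [1, 3]
LT      : [1]
PUSH 7  : [1, 7]
PUSH -1 : [1, 7, -1]
OVER    : [1, 7, -1, 7]
MUL     : [1, 7, -7]
OVER    : [1, 7, -7, 7]
MUL     : [1, 7, -49]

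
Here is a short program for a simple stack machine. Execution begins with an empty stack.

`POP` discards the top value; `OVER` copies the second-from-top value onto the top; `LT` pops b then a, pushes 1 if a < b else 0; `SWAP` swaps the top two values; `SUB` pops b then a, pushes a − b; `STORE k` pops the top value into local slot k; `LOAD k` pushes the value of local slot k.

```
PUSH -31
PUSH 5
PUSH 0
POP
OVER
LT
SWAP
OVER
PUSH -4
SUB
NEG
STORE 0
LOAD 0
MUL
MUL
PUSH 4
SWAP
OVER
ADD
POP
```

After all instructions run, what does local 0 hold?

PUSH -31  -31
PUSH 5    -31 5
PUSH 0    -31 5 0
POP       -31 5
OVER      -31 5 -31
LT        -31 0
SWAP      0 -31
OVER      0 -31 0
PUSH -4   0 -31 0 -4
SUB       0 -31 4
NEG       0 -31 -4
STORE 0   0 -31
LOAD 0    0 -31 -4
MUL       0 124
MUL       0
PUSH 4    0 4
SWAP      4 0
OVER      4 0 4
ADD       4 4
POP       4

-4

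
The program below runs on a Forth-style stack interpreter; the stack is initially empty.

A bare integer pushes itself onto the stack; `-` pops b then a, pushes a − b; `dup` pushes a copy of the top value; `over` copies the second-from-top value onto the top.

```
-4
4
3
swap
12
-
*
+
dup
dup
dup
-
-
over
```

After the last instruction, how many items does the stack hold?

-4    [-4]
4     [-4, 4]
3     [-4, 4, 3]
swap  [-4, 3, 4]
12    [-4, 3, 4, 12]
-     [-4, 3, -8]
*     [-4, -24]
+     [-28]
dup   [-28, -28]
dup   [-28, -28, -28]
dup   [-28, -28, -28, -28]
-     [-28, -28, 0]
-     [-28, -28]
over  [-28, -28, -28]

3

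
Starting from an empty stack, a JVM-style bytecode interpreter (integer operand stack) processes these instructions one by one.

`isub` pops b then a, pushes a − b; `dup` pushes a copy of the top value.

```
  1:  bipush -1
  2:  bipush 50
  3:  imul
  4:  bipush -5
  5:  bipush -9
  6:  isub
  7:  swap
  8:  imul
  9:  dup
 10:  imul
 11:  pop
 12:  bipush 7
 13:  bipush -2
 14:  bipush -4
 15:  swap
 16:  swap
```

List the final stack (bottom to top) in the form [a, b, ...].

[7, -2, -4]

bipush -1 -> [-1]
bipush 50 -> [-1, 50]
imul      -> [-50]
bipush -5 -> [-50, -5]
bipush -9 -> [-50, -5, -9]
isub      -> [-50, 4]
swap      -> [4, -50]
imul      -> [-200]
dup       -> [-200, -200]
imul      -> [40000]
pop       -> []
bipush 7  -> [7]
bipush -2 -> [7, -2]
bipush -4 -> [7, -2, -4]
swap      -> [7, -4, -2]
swap      -> [7, -2, -4]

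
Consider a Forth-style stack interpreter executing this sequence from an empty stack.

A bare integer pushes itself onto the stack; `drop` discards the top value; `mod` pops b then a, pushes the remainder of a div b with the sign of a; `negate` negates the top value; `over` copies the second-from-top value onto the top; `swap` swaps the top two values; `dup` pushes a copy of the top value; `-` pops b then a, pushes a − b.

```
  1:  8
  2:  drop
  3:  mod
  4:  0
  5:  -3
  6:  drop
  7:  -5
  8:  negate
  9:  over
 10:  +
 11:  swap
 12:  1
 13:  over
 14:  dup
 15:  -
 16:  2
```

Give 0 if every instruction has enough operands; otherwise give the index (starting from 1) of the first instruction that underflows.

3

8    → 8
drop → (empty)
mod  — needs 2 operands, stack has 0 → underflow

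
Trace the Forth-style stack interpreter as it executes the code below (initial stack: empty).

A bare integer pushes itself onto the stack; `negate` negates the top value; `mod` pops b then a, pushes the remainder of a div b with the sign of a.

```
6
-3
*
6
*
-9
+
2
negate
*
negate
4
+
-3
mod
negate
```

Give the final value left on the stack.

6      -> [6]
-3     -> [6, -3]
*      -> [-18]
6      -> [-18, 6]
*      -> [-108]
-9     -> [-108, -9]
+      -> [-117]
2      -> [-117, 2]
negate -> [-117, -2]
*      -> [234]
negate -> [-234]
4      -> [-234, 4]
+      -> [-230]
-3     -> [-230, -3]
mod    -> [-2]
negate -> [2]

2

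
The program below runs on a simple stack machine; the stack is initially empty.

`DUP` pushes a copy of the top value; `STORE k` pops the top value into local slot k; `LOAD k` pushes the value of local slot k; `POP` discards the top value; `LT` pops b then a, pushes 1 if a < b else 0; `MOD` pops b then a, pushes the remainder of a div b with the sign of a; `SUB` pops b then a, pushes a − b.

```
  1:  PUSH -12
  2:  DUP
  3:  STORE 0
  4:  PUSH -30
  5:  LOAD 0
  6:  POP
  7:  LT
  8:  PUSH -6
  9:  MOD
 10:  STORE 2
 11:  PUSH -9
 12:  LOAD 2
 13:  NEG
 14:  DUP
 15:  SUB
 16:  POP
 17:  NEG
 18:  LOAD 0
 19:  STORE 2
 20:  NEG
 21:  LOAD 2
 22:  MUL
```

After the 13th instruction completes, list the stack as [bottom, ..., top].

PUSH -12 : [-12]
DUP      : [-12, -12]
STORE 0  : [-12]
PUSH -30 : [-12, -30]
LOAD 0   : [-12, -30, -12]
POP      : [-12, -30]
LT       : [0]
PUSH -6  : [0, -6]
MOD      : [0]
STORE 2  : []
PUSH -9  : [-9]
LOAD 2   : [-9, 0]
NEG      : [-9, 0]

[-9, 0]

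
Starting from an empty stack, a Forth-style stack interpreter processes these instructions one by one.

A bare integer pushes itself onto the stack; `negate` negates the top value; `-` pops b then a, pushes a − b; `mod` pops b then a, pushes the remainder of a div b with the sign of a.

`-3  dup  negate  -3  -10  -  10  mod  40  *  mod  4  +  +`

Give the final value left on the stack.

4

-3      [-3]
dup     [-3, -3]
negate  [-3, 3]
-3      [-3, 3, -3]
-10     [-3, 3, -3, -10]
-       [-3, 3, 7]
10      [-3, 3, 7, 10]
mod     [-3, 3, 7]
40      [-3, 3, 7, 40]
*       [-3, 3, 280]
mod     [-3, 3]
4       [-3, 3, 4]
+       [-3, 7]
+       [4]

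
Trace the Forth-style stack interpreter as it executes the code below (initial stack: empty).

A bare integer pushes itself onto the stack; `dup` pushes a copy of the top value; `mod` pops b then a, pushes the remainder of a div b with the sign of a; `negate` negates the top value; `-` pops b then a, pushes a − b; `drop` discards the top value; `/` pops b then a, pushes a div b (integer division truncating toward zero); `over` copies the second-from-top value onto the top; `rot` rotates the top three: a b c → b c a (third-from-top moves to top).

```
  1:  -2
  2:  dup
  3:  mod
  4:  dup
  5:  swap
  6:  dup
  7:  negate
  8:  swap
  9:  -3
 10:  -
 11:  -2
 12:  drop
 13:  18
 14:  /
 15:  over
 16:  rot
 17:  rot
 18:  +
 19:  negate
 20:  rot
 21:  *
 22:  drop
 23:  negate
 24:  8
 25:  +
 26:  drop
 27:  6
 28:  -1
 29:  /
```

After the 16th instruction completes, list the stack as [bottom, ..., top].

[0, 0, 0, 0]

-2     -> -2
dup    -> -2 -2
mod    -> 0
dup    -> 0 0
swap   -> 0 0
dup    -> 0 0 0
negate -> 0 0 0
swap   -> 0 0 0
-3     -> 0 0 0 -3
-      -> 0 0 3
-2     -> 0 0 3 -2
drop   -> 0 0 3
18     -> 0 0 3 18
/      -> 0 0 0
over   -> 0 0 0 0
rot    -> 0 0 0 0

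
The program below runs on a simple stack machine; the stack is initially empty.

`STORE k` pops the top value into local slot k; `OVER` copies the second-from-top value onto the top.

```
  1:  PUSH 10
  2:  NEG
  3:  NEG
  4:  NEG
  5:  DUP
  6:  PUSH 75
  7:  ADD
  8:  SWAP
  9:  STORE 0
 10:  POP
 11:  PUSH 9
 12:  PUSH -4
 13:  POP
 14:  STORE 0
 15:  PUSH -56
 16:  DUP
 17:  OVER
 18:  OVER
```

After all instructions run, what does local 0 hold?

9

PUSH 10  -> [10]
NEG      -> [-10]
NEG      -> [10]
NEG      -> [-10]
DUP      -> [-10, -10]
PUSH 75  -> [-10, -10, 75]
ADD      -> [-10, 65]
SWAP     -> [65, -10]
STORE 0  -> [65]
POP      -> []
PUSH 9   -> [9]
PUSH -4  -> [9, -4]
POP      -> [9]
STORE 0  -> []
PUSH -56 -> [-56]
DUP      -> [-56, -56]
OVER     -> [-56, -56, -56]
OVER     -> [-56, -56, -56, -56]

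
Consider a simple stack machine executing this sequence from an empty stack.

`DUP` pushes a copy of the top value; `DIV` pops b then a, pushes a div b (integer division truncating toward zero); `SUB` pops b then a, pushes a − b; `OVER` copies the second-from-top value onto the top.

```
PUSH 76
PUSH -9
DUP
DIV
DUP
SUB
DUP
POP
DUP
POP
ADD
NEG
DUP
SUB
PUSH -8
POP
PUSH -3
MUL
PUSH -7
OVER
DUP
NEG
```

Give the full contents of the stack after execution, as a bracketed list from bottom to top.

PUSH 76 → [76]
PUSH -9 → [76, -9]
DUP     → [76, -9, -9]
DIV     → [76, 1]
DUP     → [76, 1, 1]
SUB     → [76, 0]
DUP     → [76, 0, 0]
POP     → [76, 0]
DUP     → [76, 0, 0]
POP     → [76, 0]
ADD     → [76]
NEG     → [-76]
DUP     → [-76, -76]
SUB     → [0]
PUSH -8 → [0, -8]
POP     → [0]
PUSH -3 → [0, -3]
MUL     → [0]
PUSH -7 → [0, -7]
OVER    → [0, -7, 0]
DUP     → [0, -7, 0, 0]
NEG     → [0, -7, 0, 0]

[0, -7, 0, 0]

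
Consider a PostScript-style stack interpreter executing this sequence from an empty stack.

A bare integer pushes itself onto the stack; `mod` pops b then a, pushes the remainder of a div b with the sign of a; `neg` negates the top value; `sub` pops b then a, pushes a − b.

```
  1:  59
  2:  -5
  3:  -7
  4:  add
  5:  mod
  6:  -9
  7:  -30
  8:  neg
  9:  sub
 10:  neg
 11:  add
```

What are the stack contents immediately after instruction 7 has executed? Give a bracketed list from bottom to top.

[11, -9, -30]

59  → [59]
-5  → [59, -5]
-7  → [59, -5, -7]
add → [59, -12]
mod → [11]
-9  → [11, -9]
-30 → [11, -9, -30]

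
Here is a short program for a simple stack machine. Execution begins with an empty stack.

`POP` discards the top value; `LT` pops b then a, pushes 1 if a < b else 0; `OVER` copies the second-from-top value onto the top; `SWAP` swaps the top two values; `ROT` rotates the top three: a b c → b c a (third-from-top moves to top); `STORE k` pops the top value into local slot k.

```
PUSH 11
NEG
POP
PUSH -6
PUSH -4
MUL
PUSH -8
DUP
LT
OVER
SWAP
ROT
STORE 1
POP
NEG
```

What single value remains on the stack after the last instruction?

-24

PUSH 11 → [11]
NEG     → [-11]
POP     → []
PUSH -6 → [-6]
PUSH -4 → [-6, -4]
MUL     → [24]
PUSH -8 → [24, -8]
DUP     → [24, -8, -8]
LT      → [24, 0]
OVER    → [24, 0, 24]
SWAP    → [24, 24, 0]
ROT     → [24, 0, 24]
STORE 1 → [24, 0]
POP     → [24]
NEG     → [-24]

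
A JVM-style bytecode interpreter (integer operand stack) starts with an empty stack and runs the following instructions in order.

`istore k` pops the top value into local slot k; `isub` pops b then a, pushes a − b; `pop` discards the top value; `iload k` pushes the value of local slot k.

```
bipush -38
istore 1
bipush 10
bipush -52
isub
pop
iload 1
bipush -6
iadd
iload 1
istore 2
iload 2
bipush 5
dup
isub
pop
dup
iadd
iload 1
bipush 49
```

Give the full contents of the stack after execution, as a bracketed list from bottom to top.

[-44, -76, -38, 49]

bipush -38  [-38]
istore 1    []
bipush 10   [10]
bipush -52  [10, -52]
isub        [62]
pop         []
iload 1     [-38]
bipush -6   [-38, -6]
iadd        [-44]
iload 1     [-44, -38]
istore 2    [-44]
iload 2     [-44, -38]
bipush 5    [-44, -38, 5]
dup         [-44, -38, 5, 5]
isub        [-44, -38, 0]
pop         [-44, -38]
dup         [-44, -38, -38]
iadd        [-44, -76]
iload 1     [-44, -76, -38]
bipush 49   [-44, -76, -38, 49]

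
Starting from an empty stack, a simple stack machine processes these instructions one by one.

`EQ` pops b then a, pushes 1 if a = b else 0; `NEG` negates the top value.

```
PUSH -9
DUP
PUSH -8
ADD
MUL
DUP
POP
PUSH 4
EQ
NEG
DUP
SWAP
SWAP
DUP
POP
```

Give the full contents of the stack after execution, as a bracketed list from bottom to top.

PUSH -9 : -9
DUP     : -9 -9
PUSH -8 : -9 -9 -8
ADD     : -9 -17
MUL     : 153
DUP     : 153 153
POP     : 153
PUSH 4  : 153 4
EQ      : 0
NEG     : 0
DUP     : 0 0
SWAP    : 0 0
SWAP    : 0 0
DUP     : 0 0 0
POP     : 0 0

[0, 0]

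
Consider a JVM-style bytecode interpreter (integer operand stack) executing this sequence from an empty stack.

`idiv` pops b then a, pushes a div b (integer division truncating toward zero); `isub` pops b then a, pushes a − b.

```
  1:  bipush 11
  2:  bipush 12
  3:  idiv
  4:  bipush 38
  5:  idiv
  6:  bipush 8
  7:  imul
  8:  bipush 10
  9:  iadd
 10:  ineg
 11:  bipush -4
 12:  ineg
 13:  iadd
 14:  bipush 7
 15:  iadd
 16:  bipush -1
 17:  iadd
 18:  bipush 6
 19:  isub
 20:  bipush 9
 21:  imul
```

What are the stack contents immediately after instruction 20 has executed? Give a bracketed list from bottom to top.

bipush 11 → [11]
bipush 12 → [11, 12]
idiv      → [0]
bipush 38 → [0, 38]
idiv      → [0]
bipush 8  → [0, 8]
imul      → [0]
bipush 10 → [0, 10]
iadd      → [10]
ineg      → [-10]
bipush -4 → [-10, -4]
ineg      → [-10, 4]
iadd      → [-6]
bipush 7  → [-6, 7]
iadd      → [1]
bipush -1 → [1, -1]
iadd      → [0]
bipush 6  → [0, 6]
isub      → [-6]
bipush 9  → [-6, 9]

[-6, 9]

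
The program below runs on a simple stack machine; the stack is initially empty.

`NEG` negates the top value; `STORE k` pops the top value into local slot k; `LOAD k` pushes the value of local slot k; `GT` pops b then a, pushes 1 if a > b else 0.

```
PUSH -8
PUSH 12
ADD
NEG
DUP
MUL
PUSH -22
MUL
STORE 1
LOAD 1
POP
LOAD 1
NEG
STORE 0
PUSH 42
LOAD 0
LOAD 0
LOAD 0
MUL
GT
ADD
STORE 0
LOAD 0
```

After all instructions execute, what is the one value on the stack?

PUSH -8  : [-8]
PUSH 12  : [-8, 12]
ADD      : [4]
NEG      : [-4]
DUP      : [-4, -4]
MUL      : [16]
PUSH -22 : [16, -22]
MUL      : [-352]
STORE 1  : []
LOAD 1   : [-352]
POP      : []
LOAD 1   : [-352]
NEG      : [352]
STORE 0  : []
PUSH 42  : [42]
LOAD 0   : [42, 352]
LOAD 0   : [42, 352, 352]
LOAD 0   : [42, 352, 352, 352]
MUL      : [42, 352, 123904]
GT       : [42, 0]
ADD      : [42]
STORE 0  : []
LOAD 0   : [42]

42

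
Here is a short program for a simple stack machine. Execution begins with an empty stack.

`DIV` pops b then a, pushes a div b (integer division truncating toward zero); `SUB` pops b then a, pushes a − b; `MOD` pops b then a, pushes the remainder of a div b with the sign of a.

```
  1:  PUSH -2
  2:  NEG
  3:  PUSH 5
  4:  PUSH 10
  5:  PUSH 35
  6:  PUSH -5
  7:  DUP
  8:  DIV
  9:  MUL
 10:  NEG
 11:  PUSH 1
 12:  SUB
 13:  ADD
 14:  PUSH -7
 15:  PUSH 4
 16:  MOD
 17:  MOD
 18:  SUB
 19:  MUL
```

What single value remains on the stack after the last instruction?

14

PUSH -2 : -2
NEG     : 2
PUSH 5  : 2 5
PUSH 10 : 2 5 10
PUSH 35 : 2 5 10 35
PUSH -5 : 2 5 10 35 -5
DUP     : 2 5 10 35 -5 -5
DIV     : 2 5 10 35 1
MUL     : 2 5 10 35
NEG     : 2 5 10 -35
PUSH 1  : 2 5 10 -35 1
SUB     : 2 5 10 -36
ADD     : 2 5 -26
PUSH -7 : 2 5 -26 -7
PUSH 4  : 2 5 -26 -7 4
MOD     : 2 5 -26 -3
MOD     : 2 5 -2
SUB     : 2 7
MUL     : 14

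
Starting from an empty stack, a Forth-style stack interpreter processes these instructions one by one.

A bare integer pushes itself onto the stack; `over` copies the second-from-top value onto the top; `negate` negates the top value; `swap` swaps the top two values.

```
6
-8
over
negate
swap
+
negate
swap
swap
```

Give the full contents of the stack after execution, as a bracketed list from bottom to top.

6      -> [6]
-8     -> [6, -8]
over   -> [6, -8, 6]
negate -> [6, -8, -6]
swap   -> [6, -6, -8]
+      -> [6, -14]
negate -> [6, 14]
swap   -> [14, 6]
swap   -> [6, 14]

[6, 14]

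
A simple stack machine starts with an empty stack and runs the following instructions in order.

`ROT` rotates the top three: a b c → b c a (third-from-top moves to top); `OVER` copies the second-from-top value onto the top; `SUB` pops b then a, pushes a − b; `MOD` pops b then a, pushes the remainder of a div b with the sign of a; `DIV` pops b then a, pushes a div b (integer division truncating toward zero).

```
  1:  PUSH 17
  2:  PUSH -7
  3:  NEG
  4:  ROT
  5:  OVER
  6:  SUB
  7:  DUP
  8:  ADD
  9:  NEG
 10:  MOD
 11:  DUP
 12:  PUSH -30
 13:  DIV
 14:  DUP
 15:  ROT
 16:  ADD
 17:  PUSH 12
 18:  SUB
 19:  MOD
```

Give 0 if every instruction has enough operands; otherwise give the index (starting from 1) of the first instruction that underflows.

PUSH 17 : 17
PUSH -7 : 17 -7
NEG     : 17 7
ROT  — needs 3 operands, stack has 2 → underflow

4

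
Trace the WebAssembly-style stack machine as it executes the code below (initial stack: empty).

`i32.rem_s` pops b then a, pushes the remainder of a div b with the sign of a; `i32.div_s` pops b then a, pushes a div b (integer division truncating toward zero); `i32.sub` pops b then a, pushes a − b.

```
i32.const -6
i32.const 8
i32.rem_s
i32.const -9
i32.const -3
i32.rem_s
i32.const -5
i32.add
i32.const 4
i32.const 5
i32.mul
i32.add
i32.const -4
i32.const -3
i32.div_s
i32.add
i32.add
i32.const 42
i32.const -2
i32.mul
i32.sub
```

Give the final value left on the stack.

i32.const -6  -6
i32.const 8   -6 8
i32.rem_s     -6
i32.const -9  -6 -9
i32.const -3  -6 -9 -3
i32.rem_s     -6 0
i32.const -5  -6 0 -5
i32.add       -6 -5
i32.const 4   -6 -5 4
i32.const 5   -6 -5 4 5
i32.mul       -6 -5 20
i32.add       -6 15
i32.const -4  -6 15 -4
i32.const -3  -6 15 -4 -3
i32.div_s     -6 15 1
i32.add       -6 16
i32.add       10
i32.const 42  10 42
i32.const -2  10 42 -2
i32.mul       10 -84
i32.sub       94

94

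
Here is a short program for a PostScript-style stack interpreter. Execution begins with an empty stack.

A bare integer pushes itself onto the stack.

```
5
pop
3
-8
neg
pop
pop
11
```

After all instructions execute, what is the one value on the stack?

11

5   → 5
pop → (empty)
3   → 3
-8  → 3 -8
neg → 3 8
pop → 3
pop → (empty)
11  → 11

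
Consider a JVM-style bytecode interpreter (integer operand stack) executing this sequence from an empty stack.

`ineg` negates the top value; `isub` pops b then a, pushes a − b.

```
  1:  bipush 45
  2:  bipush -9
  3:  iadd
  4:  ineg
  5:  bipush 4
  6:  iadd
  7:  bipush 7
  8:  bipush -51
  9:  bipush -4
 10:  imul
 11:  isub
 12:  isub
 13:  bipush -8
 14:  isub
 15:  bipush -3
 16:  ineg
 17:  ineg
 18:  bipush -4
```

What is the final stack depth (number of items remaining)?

bipush 45  → [45]
bipush -9  → [45, -9]
iadd       → [36]
ineg       → [-36]
bipush 4   → [-36, 4]
iadd       → [-32]
bipush 7   → [-32, 7]
bipush -51 → [-32, 7, -51]
bipush -4  → [-32, 7, -51, -4]
imul       → [-32, 7, 204]
isub       → [-32, -197]
isub       → [165]
bipush -8  → [165, -8]
isub       → [173]
bipush -3  → [173, -3]
ineg       → [173, 3]
ineg       → [173, -3]
bipush -4  → [173, -3, -4]

3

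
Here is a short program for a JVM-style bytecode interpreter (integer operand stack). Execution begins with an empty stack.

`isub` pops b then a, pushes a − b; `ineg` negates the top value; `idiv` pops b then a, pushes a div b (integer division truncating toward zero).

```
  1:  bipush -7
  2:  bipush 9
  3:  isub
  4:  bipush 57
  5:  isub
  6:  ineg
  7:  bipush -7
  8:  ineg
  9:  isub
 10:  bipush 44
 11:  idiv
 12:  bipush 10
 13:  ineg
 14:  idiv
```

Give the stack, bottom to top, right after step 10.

[66, 44]

bipush -7 → [-7]
bipush 9  → [-7, 9]
isub      → [-16]
bipush 57 → [-16, 57]
isub      → [-73]
ineg      → [73]
bipush -7 → [73, -7]
ineg      → [73, 7]
isub      → [66]
bipush 44 → [66, 44]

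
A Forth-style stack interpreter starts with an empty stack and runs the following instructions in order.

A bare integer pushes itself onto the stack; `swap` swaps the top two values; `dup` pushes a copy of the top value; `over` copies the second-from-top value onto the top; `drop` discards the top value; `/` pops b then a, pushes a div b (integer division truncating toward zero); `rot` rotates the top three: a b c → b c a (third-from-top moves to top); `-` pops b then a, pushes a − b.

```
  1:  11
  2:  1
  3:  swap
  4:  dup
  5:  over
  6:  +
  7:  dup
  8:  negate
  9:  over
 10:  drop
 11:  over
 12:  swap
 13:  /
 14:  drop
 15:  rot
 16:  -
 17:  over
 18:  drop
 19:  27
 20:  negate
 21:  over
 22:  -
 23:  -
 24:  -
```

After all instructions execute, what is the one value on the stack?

11     -> [11]
1      -> [11, 1]
swap   -> [1, 11]
dup    -> [1, 11, 11]
over   -> [1, 11, 11, 11]
+      -> [1, 11, 22]
dup    -> [1, 11, 22, 22]
negate -> [1, 11, 22, -22]
over   -> [1, 11, 22, -22, 22]
drop   -> [1, 11, 22, -22]
over   -> [1, 11, 22, -22, 22]
swap   -> [1, 11, 22, 22, -22]
/      -> [1, 11, 22, -1]
drop   -> [1, 11, 22]
rot    -> [11, 22, 1]
-      -> [11, 21]
over   -> [11, 21, 11]
drop   -> [11, 21]
27     -> [11, 21, 27]
negate -> [11, 21, -27]
over   -> [11, 21, -27, 21]
-      -> [11, 21, -48]
-      -> [11, 69]
-      -> [-58]

-58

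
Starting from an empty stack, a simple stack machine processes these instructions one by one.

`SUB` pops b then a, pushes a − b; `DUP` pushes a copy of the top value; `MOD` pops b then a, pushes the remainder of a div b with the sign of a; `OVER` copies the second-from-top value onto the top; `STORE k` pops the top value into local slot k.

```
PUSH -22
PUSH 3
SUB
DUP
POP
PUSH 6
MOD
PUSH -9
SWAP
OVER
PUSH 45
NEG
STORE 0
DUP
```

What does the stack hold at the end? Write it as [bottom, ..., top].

[-9, -1, -9, -9]

PUSH -22 -> -22
PUSH 3   -> -22 3
SUB      -> -25
DUP      -> -25 -25
POP      -> -25
PUSH 6   -> -25 6
MOD      -> -1
PUSH -9  -> -1 -9
SWAP     -> -9 -1
OVER     -> -9 -1 -9
PUSH 45  -> -9 -1 -9 45
NEG      -> -9 -1 -9 -45
STORE 0  -> -9 -1 -9
DUP      -> -9 -1 -9 -9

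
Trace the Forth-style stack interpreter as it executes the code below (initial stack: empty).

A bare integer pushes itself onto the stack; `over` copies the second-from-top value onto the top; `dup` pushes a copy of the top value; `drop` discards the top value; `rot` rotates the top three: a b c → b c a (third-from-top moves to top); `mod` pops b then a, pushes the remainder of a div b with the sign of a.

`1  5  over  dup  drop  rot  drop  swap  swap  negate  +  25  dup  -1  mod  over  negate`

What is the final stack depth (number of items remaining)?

1      -> 1
5      -> 1 5
over   -> 1 5 1
dup    -> 1 5 1 1
drop   -> 1 5 1
rot    -> 5 1 1
drop   -> 5 1
swap   -> 1 5
swap   -> 5 1
negate -> 5 -1
+      -> 4
25     -> 4 25
dup    -> 4 25 25
-1     -> 4 25 25 -1
mod    -> 4 25 0
over   -> 4 25 0 25
negate -> 4 25 0 -25

4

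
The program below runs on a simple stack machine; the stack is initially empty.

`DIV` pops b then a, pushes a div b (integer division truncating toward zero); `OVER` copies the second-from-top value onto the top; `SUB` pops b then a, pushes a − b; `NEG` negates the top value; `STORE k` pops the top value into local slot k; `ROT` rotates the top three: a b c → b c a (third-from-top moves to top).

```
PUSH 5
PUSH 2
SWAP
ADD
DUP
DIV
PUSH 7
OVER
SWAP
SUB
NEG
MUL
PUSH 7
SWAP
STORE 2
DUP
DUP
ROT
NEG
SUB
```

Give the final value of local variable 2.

6

PUSH 5  -> [5]
PUSH 2  -> [5, 2]
SWAP    -> [2, 5]
ADD     -> [7]
DUP     -> [7, 7]
DIV     -> [1]
PUSH 7  -> [1, 7]
OVER    -> [1, 7, 1]
SWAP    -> [1, 1, 7]
SUB     -> [1, -6]
NEG     -> [1, 6]
MUL     -> [6]
PUSH 7  -> [6, 7]
SWAP    -> [7, 6]
STORE 2 -> [7]
DUP     -> [7, 7]
DUP     -> [7, 7, 7]
ROT     -> [7, 7, 7]
NEG     -> [7, 7, -7]
SUB     -> [7, 14]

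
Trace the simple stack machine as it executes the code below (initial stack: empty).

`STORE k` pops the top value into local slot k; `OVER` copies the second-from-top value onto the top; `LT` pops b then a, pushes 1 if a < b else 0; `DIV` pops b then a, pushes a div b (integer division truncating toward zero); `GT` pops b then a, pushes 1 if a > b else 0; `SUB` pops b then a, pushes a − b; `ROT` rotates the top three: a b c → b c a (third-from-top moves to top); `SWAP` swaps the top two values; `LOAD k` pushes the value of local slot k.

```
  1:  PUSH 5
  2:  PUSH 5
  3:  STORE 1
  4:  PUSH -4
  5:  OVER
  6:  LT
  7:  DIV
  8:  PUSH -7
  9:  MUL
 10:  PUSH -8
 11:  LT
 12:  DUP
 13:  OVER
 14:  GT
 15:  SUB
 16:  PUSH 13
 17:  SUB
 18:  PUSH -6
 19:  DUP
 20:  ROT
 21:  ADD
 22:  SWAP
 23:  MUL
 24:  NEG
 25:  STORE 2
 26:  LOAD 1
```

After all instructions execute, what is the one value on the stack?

5

PUSH 5  → 5
PUSH 5  → 5 5
STORE 1 → 5
PUSH -4 → 5 -4
OVER    → 5 -4 5
LT      → 5 1
DIV     → 5
PUSH -7 → 5 -7
MUL     → -35
PUSH -8 → -35 -8
LT      → 1
DUP     → 1 1
OVER    → 1 1 1
GT      → 1 0
SUB     → 1
PUSH 13 → 1 13
SUB     → -12
PUSH -6 → -12 -6
DUP     → -12 -6 -6
ROT     → -6 -6 -12
ADD     → -6 -18
SWAP    → -18 -6
MUL     → 108
NEG     → -108
STORE 2 → (empty)
LOAD 1  → 5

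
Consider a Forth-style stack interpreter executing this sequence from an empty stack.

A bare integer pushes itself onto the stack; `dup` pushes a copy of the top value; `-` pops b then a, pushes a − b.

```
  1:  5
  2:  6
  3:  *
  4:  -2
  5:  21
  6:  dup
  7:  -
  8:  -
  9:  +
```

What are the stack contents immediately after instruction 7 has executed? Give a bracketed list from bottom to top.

5   : 5
6   : 5 6
*   : 30
-2  : 30 -2
21  : 30 -2 21
dup : 30 -2 21 21
-   : 30 -2 0

[30, -2, 0]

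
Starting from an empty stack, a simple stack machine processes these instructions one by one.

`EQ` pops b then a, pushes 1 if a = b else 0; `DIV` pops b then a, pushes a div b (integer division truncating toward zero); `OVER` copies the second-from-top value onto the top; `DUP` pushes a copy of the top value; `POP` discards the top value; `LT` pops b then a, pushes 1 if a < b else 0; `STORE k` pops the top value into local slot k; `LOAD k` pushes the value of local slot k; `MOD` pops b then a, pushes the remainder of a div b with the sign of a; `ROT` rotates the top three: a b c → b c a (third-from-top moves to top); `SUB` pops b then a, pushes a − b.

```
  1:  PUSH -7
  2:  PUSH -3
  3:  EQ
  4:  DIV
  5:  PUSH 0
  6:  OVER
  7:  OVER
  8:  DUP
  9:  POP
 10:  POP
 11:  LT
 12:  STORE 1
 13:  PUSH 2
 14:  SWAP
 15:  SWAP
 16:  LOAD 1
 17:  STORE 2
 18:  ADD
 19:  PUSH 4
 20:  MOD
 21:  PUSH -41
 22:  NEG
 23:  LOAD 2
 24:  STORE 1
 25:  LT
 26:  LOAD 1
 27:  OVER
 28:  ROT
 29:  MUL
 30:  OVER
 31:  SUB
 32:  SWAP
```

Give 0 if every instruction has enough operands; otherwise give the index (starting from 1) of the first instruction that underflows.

PUSH -7 -> [-7]
PUSH -3 -> [-7, -3]
EQ      -> [0]
DIV  — needs 2 operands, stack has 1 → underflow

4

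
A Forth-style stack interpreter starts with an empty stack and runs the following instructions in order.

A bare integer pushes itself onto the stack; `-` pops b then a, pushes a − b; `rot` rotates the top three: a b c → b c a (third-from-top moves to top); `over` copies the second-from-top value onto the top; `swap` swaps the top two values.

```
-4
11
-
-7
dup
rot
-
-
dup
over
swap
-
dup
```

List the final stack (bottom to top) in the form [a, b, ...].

-4   : [-4]
11   : [-4, 11]
-    : [-15]
-7   : [-15, -7]
dup  : [-15, -7, -7]
rot  : [-7, -7, -15]
-    : [-7, 8]
-    : [-15]
dup  : [-15, -15]
over : [-15, -15, -15]
swap : [-15, -15, -15]
-    : [-15, 0]
dup  : [-15, 0, 0]

[-15, 0, 0]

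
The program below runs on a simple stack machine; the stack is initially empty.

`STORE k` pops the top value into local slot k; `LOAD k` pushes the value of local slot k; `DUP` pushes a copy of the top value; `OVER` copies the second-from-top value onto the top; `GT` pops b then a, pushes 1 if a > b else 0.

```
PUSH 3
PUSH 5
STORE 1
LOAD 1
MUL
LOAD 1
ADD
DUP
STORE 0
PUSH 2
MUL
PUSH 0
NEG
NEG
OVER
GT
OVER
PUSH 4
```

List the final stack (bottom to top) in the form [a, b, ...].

PUSH 3  → [3]
PUSH 5  → [3, 5]
STORE 1 → [3]
LOAD 1  → [3, 5]
MUL     → [15]
LOAD 1  → [15, 5]
ADD     → [20]
DUP     → [20, 20]
STORE 0 → [20]
PUSH 2  → [20, 2]
MUL     → [40]
PUSH 0  → [40, 0]
NEG     → [40, 0]
NEG     → [40, 0]
OVER    → [40, 0, 40]
GT      → [40, 0]
OVER    → [40, 0, 40]
PUSH 4  → [40, 0, 40, 4]

[40, 0, 40, 4]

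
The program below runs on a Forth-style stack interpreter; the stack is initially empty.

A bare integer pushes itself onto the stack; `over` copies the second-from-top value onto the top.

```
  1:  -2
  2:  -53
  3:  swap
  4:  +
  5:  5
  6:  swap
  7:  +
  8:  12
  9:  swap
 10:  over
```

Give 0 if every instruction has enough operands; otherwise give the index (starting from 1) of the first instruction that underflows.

0

-2   : -2
-53  : -2 -53
swap : -53 -2
+    : -55
5    : -55 5
swap : 5 -55
+    : -50
12   : -50 12
swap : 12 -50
over : 12 -50 12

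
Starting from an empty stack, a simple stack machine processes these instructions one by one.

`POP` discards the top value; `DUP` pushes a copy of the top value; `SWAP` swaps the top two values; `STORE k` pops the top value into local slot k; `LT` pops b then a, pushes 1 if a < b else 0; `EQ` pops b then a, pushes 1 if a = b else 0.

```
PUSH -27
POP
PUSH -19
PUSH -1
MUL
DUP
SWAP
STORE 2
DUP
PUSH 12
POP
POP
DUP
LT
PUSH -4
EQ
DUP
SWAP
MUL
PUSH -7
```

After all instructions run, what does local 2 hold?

19

PUSH -27  -27
POP       (empty)
PUSH -19  -19
PUSH -1   -19 -1
MUL       19
DUP       19 19
SWAP      19 19
STORE 2   19
DUP       19 19
PUSH 12   19 19 12
POP       19 19
POP       19
DUP       19 19
LT        0
PUSH -4   0 -4
EQ        0
DUP       0 0
SWAP      0 0
MUL       0
PUSH -7   0 -7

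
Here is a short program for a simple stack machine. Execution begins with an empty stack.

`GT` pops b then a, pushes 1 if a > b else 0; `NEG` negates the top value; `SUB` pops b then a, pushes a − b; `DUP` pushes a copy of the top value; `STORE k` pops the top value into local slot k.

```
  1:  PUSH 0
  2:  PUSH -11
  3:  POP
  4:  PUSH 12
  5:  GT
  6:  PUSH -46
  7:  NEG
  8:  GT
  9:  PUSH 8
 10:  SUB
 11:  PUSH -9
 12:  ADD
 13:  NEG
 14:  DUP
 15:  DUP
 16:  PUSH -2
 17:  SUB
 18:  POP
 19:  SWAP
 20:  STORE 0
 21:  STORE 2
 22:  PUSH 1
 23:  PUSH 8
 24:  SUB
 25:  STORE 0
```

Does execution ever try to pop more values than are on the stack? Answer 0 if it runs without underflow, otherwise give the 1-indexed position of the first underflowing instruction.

PUSH 0   : 0
PUSH -11 : 0 -11
POP      : 0
PUSH 12  : 0 12
GT       : 0
PUSH -46 : 0 -46
NEG      : 0 46
GT       : 0
PUSH 8   : 0 8
SUB      : -8
PUSH -9  : -8 -9
ADD      : -17
NEG      : 17
DUP      : 17 17
DUP      : 17 17 17
PUSH -2  : 17 17 17 -2
SUB      : 17 17 19
POP      : 17 17
SWAP     : 17 17
STORE 0  : 17
STORE 2  : (empty)
PUSH 1   : 1
PUSH 8   : 1 8
SUB      : -7
STORE 0  : (empty)

0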